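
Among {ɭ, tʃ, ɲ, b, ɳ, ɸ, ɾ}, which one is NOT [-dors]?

ɲ

/tʃ, ɸ, ɾ, ɭ, ɳ, b/ are all [-dorsal]; /ɲ/ (palatal nasal) is [+dorsal].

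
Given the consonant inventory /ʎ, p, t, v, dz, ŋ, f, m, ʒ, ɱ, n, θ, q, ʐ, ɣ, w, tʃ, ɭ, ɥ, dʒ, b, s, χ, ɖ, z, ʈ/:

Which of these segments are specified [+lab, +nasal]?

m, ɱ

Checking each segment against [+labial], [+nasal]: /m/ (bilabial nasal), /ɱ/ (labiodental nasal) satisfy every feature; every other segment in the inventory fails at least one.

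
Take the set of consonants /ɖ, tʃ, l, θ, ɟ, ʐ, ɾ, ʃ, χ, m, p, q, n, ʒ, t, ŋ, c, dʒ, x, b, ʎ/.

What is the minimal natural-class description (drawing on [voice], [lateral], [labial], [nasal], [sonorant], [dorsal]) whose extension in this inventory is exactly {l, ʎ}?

/l, ʎ/ are exactly the [+lateral] segments in the inventory, so a single feature suffices.

[+lateral]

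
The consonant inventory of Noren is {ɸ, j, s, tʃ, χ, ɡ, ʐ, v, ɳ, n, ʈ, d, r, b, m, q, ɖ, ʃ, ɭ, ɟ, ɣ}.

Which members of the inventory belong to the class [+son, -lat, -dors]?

Eliminate segments failing any feature: /ɸ, s, tʃ, χ, ɡ, ʐ, v, ʈ, d, b, q, ɖ, ʃ, ɟ, ɣ/ are [-sonorant]; /j/ is [+dorsal]; /ɭ/ is [+lateral]. The remaining /ɳ, n, r, m/ satisfy [+sonorant], [-lateral], [-dorsal].

ɳ, n, r, m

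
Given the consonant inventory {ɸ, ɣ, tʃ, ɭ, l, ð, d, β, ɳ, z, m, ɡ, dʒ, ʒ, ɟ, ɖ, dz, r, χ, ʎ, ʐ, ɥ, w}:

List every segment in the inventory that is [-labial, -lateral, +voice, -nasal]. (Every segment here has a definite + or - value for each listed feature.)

Checking each segment against [-labial], [-lateral], [+voice], [-nasal]: /ɣ/ (voiced velar fricative), /ð/ (voiced dental fricative), /d/ (voiced alveolar stop), /z/ (voiced alveolar fricative), /ɡ/ (voiced velar stop), /dʒ/ (voiced postalveolar affricate), among others, satisfy every feature; every other segment in the inventory fails at least one.

ɣ, ð, d, z, ɡ, dʒ, ʒ, ɟ, ɖ, dz, r, ʐ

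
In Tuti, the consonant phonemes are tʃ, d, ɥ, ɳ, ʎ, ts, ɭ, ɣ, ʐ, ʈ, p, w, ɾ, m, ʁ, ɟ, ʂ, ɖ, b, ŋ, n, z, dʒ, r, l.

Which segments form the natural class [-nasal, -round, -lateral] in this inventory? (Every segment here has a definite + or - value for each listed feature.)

tʃ, d, ts, ɣ, ʐ, ʈ, p, ɾ, ʁ, ɟ, ʂ, ɖ, b, z, dʒ, r

The [-nasal] segments are /tʃ, d, ɥ, ʎ, ts, ɭ, ɣ, ʐ, ʈ, p, w, ɾ, ʁ, ɟ, ʂ, ɖ, b, z, dʒ, r, l/.
Of those, [-round] gives /tʃ, d, ʎ, ts, ɭ, ɣ, ʐ, ʈ, p, ɾ, ʁ, ɟ, ʂ, ɖ, b, z, dʒ, r, l/.
Of those, [-lateral] leaves /tʃ, d, ts, ɣ, ʐ, ʈ, p, ɾ, ʁ, ɟ, ʂ, ɖ, b, z, dʒ, r/.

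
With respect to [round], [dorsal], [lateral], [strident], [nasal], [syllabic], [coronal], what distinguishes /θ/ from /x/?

[coronal], [dorsal]

/θ/ (voiceless dental fricative) and /x/ (voiceless velar fricative) agree on [−round], [−lateral], [−strident], [−nasal], [−syllabic]. They differ on [coronal] (/θ/ [+], /x/ [−]), [dorsal] (/θ/ [−], /x/ [+]).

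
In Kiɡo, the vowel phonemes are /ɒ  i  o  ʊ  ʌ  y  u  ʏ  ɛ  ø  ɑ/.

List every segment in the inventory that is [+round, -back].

Eliminate segments failing any feature: /ɒ, o, ʊ, u/ are [+back]; /i, ʌ, ɛ, ɑ/ are [-round]. The remaining /y, ʏ, ø/ satisfy [+round], [-back].

y, ʏ, ø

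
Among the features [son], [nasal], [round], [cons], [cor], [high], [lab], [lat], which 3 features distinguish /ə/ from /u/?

[labial], [round], [high]

The two segments share [+sonorant], [−nasal], [−consonantal], [−coronal], [−lateral]. The only features from the list on which they differ: /ə/ is [−labial] while /u/ is [+labial]; /ə/ is [−round] while /u/ is [+round]; /ə/ is [−high] while /u/ is [+high].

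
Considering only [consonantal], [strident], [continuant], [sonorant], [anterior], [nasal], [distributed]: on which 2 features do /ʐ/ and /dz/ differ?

/ʐ/ is the voiced retroflex fricative and /dz/ is the voiced alveolar affricate. Both are [+consonantal], [+strident], [−sonorant], [−nasal], [−distributed]. /ʐ/ is [+continuant] while /dz/ is [−continuant]; /ʐ/ is [−anterior] while /dz/ is [+anterior], so the distinguishing features are [continuant], [anterior].

[continuant], [anterior]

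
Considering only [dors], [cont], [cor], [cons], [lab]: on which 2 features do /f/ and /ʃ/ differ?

[labial], [coronal]

/f/ (voiceless labiodental fricative) and /ʃ/ (voiceless postalveolar fricative) agree on [−dorsal], [+continuant], [+consonantal]. They differ on [labial] (/f/ [+], /ʃ/ [−]), [coronal] (/f/ [−], /ʃ/ [+]).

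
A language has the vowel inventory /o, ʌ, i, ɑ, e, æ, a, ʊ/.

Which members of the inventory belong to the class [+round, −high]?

Checking each segment against [+round], [−high]: /o/ (mid back rounded tense vowel) satisfies every feature; every other segment in the inventory fails at least one.

o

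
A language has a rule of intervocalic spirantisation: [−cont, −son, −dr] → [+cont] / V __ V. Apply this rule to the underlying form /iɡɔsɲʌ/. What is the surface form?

[iɣɔsɲʌ]

Only /ɡ/ occurs between two vowels (/i/ __ /ɔ/) and matches the structural description. It is a voiced velar stop, so [−cont, −son, −dr] holds; changing it to [+continuant] with all other features held fixed yields /ɣ/ (voiced velar fricative). No other segment meets both the structural description and the environment, so the output is [iɣɔsɲʌ].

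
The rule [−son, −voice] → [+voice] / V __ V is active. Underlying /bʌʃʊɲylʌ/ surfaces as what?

[bʌʒʊɲylʌ]

/ʃ/ satisfies [−son, −voice] and sits in V __ V. The [+voice] counterpart of the voiceless postalveolar fricative is /ʒ/. Other segments in /bʌʃʊɲylʌ/ either fail the structural description or are not in the environment, so the surface form is [bʌʒʊɲylʌ].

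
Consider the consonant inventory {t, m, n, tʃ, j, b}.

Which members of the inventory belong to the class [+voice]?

m, n, j, b

The [+voice] segments here are /m, n, j, b/; the remaining /t, tʃ/ are [−voice].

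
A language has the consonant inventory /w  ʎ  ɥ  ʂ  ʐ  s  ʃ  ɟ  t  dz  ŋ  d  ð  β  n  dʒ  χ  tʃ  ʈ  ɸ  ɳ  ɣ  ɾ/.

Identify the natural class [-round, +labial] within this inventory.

Checking each segment against [-round], [+labial]: /β/ (voiced bilabial fricative), /ɸ/ (voiceless bilabial fricative) satisfy every feature; every other segment in the inventory fails at least one.

β, ɸ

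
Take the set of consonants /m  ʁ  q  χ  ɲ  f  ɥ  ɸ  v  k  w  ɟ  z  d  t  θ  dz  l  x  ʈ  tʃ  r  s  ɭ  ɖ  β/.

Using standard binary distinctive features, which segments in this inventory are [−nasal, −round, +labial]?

f, ɸ, v, β

Eliminate segments failing any feature: /m, ɲ/ are [+nasal]; /ʁ, q, χ, k, ɟ, z, d, t, θ, dz, l, x, ʈ, tʃ, r, s, ɭ, ɖ/ are [−labial]; /ɥ, w/ are [+round]. The remaining /f, ɸ, v, β/ satisfy [−nasal], [−round], [+labial].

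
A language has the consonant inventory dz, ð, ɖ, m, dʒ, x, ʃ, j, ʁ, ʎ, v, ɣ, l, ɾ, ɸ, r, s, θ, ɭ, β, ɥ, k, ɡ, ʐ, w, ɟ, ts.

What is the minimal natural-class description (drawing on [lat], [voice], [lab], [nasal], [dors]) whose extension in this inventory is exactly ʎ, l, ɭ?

/ʎ, l, ɭ/ are exactly the [+lateral] segments in the inventory, so a single feature suffices.

[+lat]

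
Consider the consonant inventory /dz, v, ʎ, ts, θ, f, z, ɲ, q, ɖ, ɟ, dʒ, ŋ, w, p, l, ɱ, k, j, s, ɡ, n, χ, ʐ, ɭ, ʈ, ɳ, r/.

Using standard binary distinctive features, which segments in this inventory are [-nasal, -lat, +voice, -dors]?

Eliminate segments failing any feature: /ʎ, l, ɭ/ are [+lateral]; /ts, θ, f, q, p, k, s, χ, ʈ/ are [-voice]; /ɲ, ŋ, ɱ, n, ɳ/ are [+nasal]; /ɟ, w, j, ɡ/ are [+dorsal]. The remaining /dz, v, z, ɖ, dʒ, ʐ, r/ satisfy [-nasal], [-lateral], [+voice], [-dorsal].

dz, v, z, ɖ, dʒ, ʐ, r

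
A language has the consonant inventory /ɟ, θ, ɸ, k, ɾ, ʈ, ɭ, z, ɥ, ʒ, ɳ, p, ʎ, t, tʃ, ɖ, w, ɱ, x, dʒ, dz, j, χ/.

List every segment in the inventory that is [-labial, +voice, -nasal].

Eliminate segments failing any feature: /θ, k, ʈ, t, tʃ, x, χ/ are [-voice]; /ɸ, ɥ, p, w, ɱ/ are [+labial]; /ɳ/ is [+nasal]. The remaining /ɟ, ɾ, ɭ, z, ʒ, ʎ, ɖ, dʒ, dz, j/ satisfy [-labial], [+voice], [-nasal].

ɟ, ɾ, ɭ, z, ʒ, ʎ, ɖ, dʒ, dz, j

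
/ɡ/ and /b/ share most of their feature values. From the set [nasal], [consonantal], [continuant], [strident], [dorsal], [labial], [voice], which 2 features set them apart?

/ɡ/ is the voiced velar stop and /b/ is the voiced bilabial stop. Both are [−nasal], [+consonantal], [−continuant], [−strident], [+voice]. /ɡ/ is [−labial] while /b/ is [+labial]; /ɡ/ is [+dorsal] while /b/ is [−dorsal], so the distinguishing features are [labial], [dorsal].

[labial], [dorsal]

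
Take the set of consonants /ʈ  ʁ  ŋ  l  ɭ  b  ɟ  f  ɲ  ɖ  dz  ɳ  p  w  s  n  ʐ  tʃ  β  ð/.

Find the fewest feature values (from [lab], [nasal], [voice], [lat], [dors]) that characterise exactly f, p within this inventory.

[−voice, +lab]

Every target segment is [−voice], [+labial]; each remaining inventory member fails at least one of these. Each conjunct is needed — [+labial] alone would also admit /b, w, β/; [−voice] alone would also admit /ʈ, s, tʃ/ — and no other single listed feature has exactly this extension, so two is the minimum.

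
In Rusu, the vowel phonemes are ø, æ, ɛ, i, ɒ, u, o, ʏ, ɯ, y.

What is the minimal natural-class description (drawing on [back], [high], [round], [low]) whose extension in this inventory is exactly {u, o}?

/u, o/ are all [−low], [+back], [+round], and no other segment in the inventory matches all three values. Dropping any one of them over-generates: [+back, +round] alone would also admit /ɒ/; [−low, +round] alone would also admit /ø, ʏ, y/; [−low, +back] alone would also admit /ɯ/. No other combination of two listed features picks out exactly this set either, so fewer than three features will not do.

[−low, +back, +round]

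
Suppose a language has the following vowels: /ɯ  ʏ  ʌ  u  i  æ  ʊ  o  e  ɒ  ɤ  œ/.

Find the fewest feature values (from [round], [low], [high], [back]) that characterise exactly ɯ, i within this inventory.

/ɯ, i/ are all [+high], [-round], and no other segment in the inventory matches both values. Dropping any one of them over-generates: [-round] alone would also admit /ʌ, æ, e, ɤ/; [+high] alone would also admit /ʏ, u, ʊ/. No other single listed feature picks out exactly this set either, so fewer than two features will not do.

[+high, -round]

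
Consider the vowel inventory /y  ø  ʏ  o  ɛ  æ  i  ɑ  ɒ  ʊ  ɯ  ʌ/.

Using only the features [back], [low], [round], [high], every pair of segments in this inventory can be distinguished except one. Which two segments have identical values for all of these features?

/ʏ/ (high front rounded lax vowel) and /y/ (high front rounded tense vowel) are both [−back], [−low], [+round], [+high], so none of the listed features separates them. (They do differ in [tense], which is not among the given features.) Every other pair in the inventory differs on at least one listed feature.

ʏ, y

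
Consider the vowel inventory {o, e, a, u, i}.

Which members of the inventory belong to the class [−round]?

The [−round] segments here are /e, a, i/; the remaining /o, u/ are [+round].

e, a, i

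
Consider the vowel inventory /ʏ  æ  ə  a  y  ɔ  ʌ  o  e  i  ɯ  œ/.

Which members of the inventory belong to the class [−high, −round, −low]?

ə, ʌ, e

Among the inventory, the [−high] segments are /æ, ə, a, ɔ, ʌ, o, e, œ/.
Of those, [−round] gives /æ, ə, a, ʌ, e/.
Within that set, [−low] leaves /ə, ʌ, e/.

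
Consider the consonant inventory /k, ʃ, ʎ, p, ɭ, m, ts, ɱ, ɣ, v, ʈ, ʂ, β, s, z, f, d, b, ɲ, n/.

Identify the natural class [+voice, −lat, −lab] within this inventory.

ɣ, z, d, ɲ, n

Checking each segment against [+voice], [−lateral], [−labial]: /ɣ/ (voiced velar fricative), /z/ (voiced alveolar fricative), /d/ (voiced alveolar stop), /ɲ/ (palatal nasal), /n/ (alveolar nasal) satisfy every feature; every other segment in the inventory fails at least one.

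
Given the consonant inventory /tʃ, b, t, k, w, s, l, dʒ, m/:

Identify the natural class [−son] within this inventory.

tʃ, b, t, k, s, dʒ

The [−sonorant] segments here are /tʃ, b, t, k, s, dʒ/; the remaining /w, l, m/ are [+sonorant].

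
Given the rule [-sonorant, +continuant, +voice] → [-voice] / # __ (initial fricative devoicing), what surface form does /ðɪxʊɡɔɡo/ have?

[θɪxʊɡɔɡo]

The only segment in the rule's environment that also matches [-sonorant, +continuant, +voice] is /ð/. Applying [-voice] turns the voiced dental fricative into /θ/ (voiceless dental fricative), giving [θɪxʊɡɔɡo].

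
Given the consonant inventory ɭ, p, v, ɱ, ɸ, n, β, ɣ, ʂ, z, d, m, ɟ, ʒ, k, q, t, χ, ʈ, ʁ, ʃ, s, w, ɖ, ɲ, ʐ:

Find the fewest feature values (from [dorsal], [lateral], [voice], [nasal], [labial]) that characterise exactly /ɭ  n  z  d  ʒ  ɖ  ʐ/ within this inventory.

[+voice, -labial, -dorsal]

Every target segment is [+voice], [-labial], [-dorsal]; each remaining inventory member fails at least one of these. Each conjunct is needed — [-labial, -dorsal] alone would also admit /ʂ, t, ʈ, ʃ, …/; [+voice, -dorsal] alone would also admit /v, ɱ, β, m/; [+voice, -labial] alone would also admit /ɣ, ɟ, ʁ, ɲ/ — and no other combination of two listed features has exactly this extension, so three is the minimum.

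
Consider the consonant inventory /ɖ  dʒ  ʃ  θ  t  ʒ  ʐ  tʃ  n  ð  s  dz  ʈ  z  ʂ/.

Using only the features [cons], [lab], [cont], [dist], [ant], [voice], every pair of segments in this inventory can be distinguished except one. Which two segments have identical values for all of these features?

/dz/ (voiced alveolar affricate) and /n/ (alveolar nasal) are both [+consonantal], [−labial], [−continuant], [−distributed], [+anterior], [+voice], so none of the listed features separates them. (They do differ in [sonorant], [nasal] and [strident], which are not among the given features.) Every other pair in the inventory differs on at least one listed feature.

dz, n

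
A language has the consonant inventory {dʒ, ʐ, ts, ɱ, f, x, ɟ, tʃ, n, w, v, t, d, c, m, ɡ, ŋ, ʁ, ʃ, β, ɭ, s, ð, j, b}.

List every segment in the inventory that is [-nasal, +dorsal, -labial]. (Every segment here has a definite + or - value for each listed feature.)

Among the inventory, the [-nasal] segments are /dʒ, ʐ, ts, f, x, ɟ, tʃ, w, v, t, d, c, ɡ, ʁ, ʃ, β, ɭ, s, ð, j, b/.
Then [+dorsal] gives /x, ɟ, w, c, ɡ, ʁ, j/.
Within that set, [-labial] leaves /x, ɟ, c, ɡ, ʁ, j/.

x, ɟ, c, ɡ, ʁ, j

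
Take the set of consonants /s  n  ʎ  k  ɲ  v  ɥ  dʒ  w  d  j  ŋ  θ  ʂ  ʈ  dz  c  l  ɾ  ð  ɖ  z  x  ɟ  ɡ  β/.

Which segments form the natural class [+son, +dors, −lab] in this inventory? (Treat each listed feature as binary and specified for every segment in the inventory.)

ʎ, ɲ, j, ŋ

Among the inventory, the [+sonorant] segments are /n, ʎ, ɲ, ɥ, w, j, ŋ, l, ɾ/.
Then [+dorsal] gives /ʎ, ɲ, ɥ, w, j, ŋ/.
Among these, [−labial] leaves /ʎ, ɲ, j, ŋ/.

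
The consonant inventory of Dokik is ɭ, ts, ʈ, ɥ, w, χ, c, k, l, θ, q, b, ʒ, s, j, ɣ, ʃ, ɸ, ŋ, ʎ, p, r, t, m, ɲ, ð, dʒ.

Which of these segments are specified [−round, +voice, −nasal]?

Among the inventory, the [−round] segments are /ɭ, ts, ʈ, χ, c, k, l, θ, q, b, ʒ, s, j, ɣ, ʃ, ɸ, ŋ, ʎ, p, r, t, m, ɲ, ð, dʒ/.
Of those, [+voice] gives /ɭ, l, b, ʒ, j, ɣ, ŋ, ʎ, r, m, ɲ, ð, dʒ/.
Of those, [−nasal] leaves /ɭ, l, b, ʒ, j, ɣ, ʎ, r, ð, dʒ/.

ɭ, l, b, ʒ, j, ɣ, ʎ, r, ð, dʒ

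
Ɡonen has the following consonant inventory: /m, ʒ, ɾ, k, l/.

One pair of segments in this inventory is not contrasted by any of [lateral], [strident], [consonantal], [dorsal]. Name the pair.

ɾ, m

On the given features, /ɾ/ and /m/ have an identical profile: [-lateral], [-strident], [+consonantal], [-dorsal]. No other two segments in the inventory coincide on all 4 features. (They do differ in [nasal], [labial] and [coronal], which are not among the given features.)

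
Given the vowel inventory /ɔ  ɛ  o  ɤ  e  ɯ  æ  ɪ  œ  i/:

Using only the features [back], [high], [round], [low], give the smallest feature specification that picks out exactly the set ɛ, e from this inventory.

/ɛ, e/ are all [-high], [-low], [-back], [-round], and no other segment in the inventory matches all four values. Dropping any one of them over-generates: [-low, -back, -round] alone would also admit /ɪ, i/; [-high, -back, -round] alone would also admit /æ/; [-high, -low, -round] alone would also admit /ɤ/; [-high, -low, -back] alone would also admit /œ/. No other combination of three listed features picks out exactly this set either, so fewer than four features will not do.

[-high, -low, -back, -round]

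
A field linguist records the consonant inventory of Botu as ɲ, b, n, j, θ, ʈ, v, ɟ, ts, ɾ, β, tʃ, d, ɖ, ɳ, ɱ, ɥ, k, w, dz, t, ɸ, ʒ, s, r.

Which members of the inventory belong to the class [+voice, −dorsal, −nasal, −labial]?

ɾ, d, ɖ, dz, ʒ, r

First, the [+voice] segments are /ɲ, b, n, j, v, ɟ, ɾ, β, d, ɖ, ɳ, ɱ, ɥ, w, dz, ʒ, r/.
Among these, [−dorsal] gives /b, n, v, ɾ, β, d, ɖ, ɳ, ɱ, dz, ʒ, r/.
Then [−nasal] gives /b, v, ɾ, β, d, ɖ, dz, ʒ, r/.
Within that set, [−labial] leaves /ɾ, d, ɖ, dz, ʒ, r/.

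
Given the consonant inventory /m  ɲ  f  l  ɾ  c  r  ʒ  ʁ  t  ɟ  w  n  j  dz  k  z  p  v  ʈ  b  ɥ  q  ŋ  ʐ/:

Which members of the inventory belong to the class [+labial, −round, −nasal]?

f, p, v, b

Eliminate segments failing any feature: /m/ is [+nasal]; /ɲ, l, ɾ, c, r, ʒ, ʁ, t, ɟ, n, j, dz, k, z, ʈ, q, ŋ, ʐ/ are [−labial]; /w, ɥ/ are [+round]. The remaining /f, p, v, b/ satisfy [+labial], [−round], [−nasal].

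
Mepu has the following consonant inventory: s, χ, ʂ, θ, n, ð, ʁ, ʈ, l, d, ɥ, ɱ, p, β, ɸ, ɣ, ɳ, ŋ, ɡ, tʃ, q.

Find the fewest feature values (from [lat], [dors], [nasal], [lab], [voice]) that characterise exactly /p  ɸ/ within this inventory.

[-voice, +lab]

/p, ɸ/ are all [-voice], [+labial], and no other segment in the inventory matches both values. Dropping any one of them over-generates: [+labial] alone would also admit /ɥ, ɱ, β/; [-voice] alone would also admit /s, χ, ʂ, θ, …/. No other single listed feature picks out exactly this set either, so fewer than two features will not do.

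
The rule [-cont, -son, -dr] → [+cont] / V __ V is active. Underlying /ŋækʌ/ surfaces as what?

Only /k/ occurs between two vowels (/æ/ __ /ʌ/) and matches the structural description. It is a voiceless velar stop, so [-cont, -son, -dr] holds; changing it to [+continuant] with all other features held fixed yields /x/ (voiceless velar fricative). No other segment meets both the structural description and the environment, so the output is [ŋæxʌ].

[ŋæxʌ]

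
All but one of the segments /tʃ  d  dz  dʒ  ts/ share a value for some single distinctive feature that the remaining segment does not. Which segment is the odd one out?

d

/dʒ, ts, tʃ, dz/ are all [+delayed release], but /d/ (voiced alveolar stop) is [−delayed release]. No other single segment can be removed to leave a set sharing one feature value that the removed segment lacks, so /d/ is the odd one out.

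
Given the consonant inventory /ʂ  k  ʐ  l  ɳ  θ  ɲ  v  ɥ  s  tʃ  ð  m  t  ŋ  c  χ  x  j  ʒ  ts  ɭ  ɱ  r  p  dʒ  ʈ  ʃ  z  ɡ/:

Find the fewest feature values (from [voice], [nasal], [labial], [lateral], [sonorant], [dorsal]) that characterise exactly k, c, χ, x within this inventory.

[-voice, +dorsal]

The class [-voice], [+dorsal] has exactly /k, c, χ, x/ as its extension in this inventory. No smaller conjunction from the listed features achieves this: [+dorsal] alone would also admit /ɲ, ɥ, ŋ, j, …/; [-voice] alone would also admit /ʂ, θ, s, tʃ, …/; and checking the remaining single features turns up none with this extension.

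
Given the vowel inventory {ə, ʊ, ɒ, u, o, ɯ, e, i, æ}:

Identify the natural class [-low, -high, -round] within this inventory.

Eliminate segments failing any feature: /ʊ, u, ɯ, i/ are [+high]; /ɒ, æ/ are [+low]; /o/ is [+round]. The remaining /ə, e/ satisfy [-low], [-high], [-round].

ə, e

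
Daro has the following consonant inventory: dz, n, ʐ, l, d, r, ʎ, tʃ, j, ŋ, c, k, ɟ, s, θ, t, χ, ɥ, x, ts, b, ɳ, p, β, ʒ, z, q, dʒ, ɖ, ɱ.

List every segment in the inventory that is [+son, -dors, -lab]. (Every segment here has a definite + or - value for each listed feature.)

n, l, r, ɳ

Among the inventory, the [+sonorant] segments are /n, l, r, ʎ, j, ŋ, ɥ, ɳ, ɱ/.
Intersecting with [-dorsal] gives /n, l, r, ɳ, ɱ/.
Within that set, [-labial] leaves /n, l, r, ɳ/.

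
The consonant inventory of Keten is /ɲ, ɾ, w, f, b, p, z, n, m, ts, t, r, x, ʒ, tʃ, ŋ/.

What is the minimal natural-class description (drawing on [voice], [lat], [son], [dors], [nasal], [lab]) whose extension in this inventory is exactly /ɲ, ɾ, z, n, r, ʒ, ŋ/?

[+voice, -lab]

Every target segment is [+voice], [-labial]; each remaining inventory member fails at least one of these. Each conjunct is needed — [-labial] alone would also admit /ts, t, x, tʃ/; [+voice] alone would also admit /w, b, m/ — and no other single listed feature has exactly this extension, so two is the minimum.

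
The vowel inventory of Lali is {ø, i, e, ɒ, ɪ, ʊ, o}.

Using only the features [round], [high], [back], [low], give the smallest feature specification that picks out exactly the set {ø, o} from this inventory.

[-high, -low, +round]

The class [-high], [-low], [+round] has exactly /ø, o/ as its extension in this inventory. No smaller conjunction from the listed features achieves this: [-low, +round] alone would also admit /ʊ/; [-high, +round] alone would also admit /ɒ/; [-high, -low] alone would also admit /e/; and checking the remaining two-feature bundles turns up none with this extension.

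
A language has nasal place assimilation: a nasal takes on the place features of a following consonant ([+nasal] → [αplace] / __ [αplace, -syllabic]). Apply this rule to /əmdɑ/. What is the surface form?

[əndɑ]

/m/ sits before the [+coronal] consonant /d/, so it takes on [+coronal] and surfaces as /n/. The rest of the form is unaffected: [əndɑ].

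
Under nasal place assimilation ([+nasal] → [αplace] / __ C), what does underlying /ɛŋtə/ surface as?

[ɛntə]

/ŋ/ sits before the [+coronal] consonant /t/, so it takes on [+coronal] and surfaces as /n/. The rest of the form is unaffected: [ɛntə].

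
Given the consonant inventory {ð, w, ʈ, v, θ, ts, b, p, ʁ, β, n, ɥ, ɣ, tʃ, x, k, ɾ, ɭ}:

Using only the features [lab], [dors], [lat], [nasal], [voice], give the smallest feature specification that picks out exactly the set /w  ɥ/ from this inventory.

/w, ɥ/ are all [+labial], [+dorsal], and no other segment in the inventory matches both values. Dropping any one of them over-generates: [+dorsal] alone would also admit /ʁ, ɣ, x, k/; [+labial] alone would also admit /v, b, p, β/. No other single listed feature picks out exactly this set either, so fewer than two features will not do.

[+lab, +dors]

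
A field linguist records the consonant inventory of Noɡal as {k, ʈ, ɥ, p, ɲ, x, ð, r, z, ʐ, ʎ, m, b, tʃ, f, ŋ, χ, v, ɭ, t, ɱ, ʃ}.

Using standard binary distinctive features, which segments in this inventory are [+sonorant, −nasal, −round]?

r, ʎ, ɭ

Checking each segment against [+sonorant], [−nasal], [−round]: /r/ (alveolar trill), /ʎ/ (palatal lateral approximant), /ɭ/ (retroflex lateral approximant) satisfy every feature; every other segment in the inventory fails at least one.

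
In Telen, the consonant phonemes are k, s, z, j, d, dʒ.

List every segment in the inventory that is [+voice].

z, j, d, dʒ

The feature [voice] marks segments produced with vocal-fold vibration. In this inventory /z, j, d, dʒ/ have that property, so they are [+voice]; /k, s/ are [−voice].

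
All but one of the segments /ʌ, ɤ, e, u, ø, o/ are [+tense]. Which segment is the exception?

ʌ

/ʌ/ is the mid back unrounded lax vowel, which is [-tense]; the rest — /o, e, u, ɤ, ø/ — are [+tense].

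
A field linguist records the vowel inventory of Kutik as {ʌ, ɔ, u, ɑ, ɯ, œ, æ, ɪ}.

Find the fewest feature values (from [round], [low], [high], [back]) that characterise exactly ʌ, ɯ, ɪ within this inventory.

[−low, −round]

The class [−low], [−round] has exactly /ʌ, ɯ, ɪ/ as its extension in this inventory. No smaller conjunction from the listed features achieves this: [−round] alone would also admit /ɑ, æ/; [−low] alone would also admit /ɔ, u, œ/; and checking the remaining single features turns up none with this extension.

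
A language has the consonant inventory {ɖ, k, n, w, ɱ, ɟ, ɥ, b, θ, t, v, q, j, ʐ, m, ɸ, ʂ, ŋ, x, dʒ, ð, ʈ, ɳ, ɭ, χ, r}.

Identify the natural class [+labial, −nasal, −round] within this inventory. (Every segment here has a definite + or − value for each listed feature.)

Eliminate segments failing any feature: /ɖ, k, n, ɟ, θ, t, q, j, ʐ, ʂ, ŋ, x, dʒ, ð, ʈ, ɳ, ɭ, χ, r/ are [−labial]; /w, ɥ/ are [+round]; /ɱ, m/ are [+nasal]. The remaining /b, v, ɸ/ satisfy [+labial], [−nasal], [−round].

b, v, ɸ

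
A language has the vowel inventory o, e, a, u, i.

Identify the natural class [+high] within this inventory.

u, i

The feature [high] marks segments produced with the tongue body raised. In this inventory /u, i/ have that property, so they are [+high]; /o, e, a/ are [−high].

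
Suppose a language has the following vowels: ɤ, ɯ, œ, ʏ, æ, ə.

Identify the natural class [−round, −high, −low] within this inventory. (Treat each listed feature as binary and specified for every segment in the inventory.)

ɤ, ə

Eliminate segments failing any feature: /ɯ/ is [+high]; /œ, ʏ/ are [+round]; /æ/ is [+low]. The remaining /ɤ, ə/ satisfy [−round], [−high], [−low].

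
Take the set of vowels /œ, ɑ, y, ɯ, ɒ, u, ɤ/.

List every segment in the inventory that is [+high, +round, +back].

u

Eliminate segments failing any feature: /œ, ɑ, ɒ, ɤ/ are [−high]; /y/ is [−back]; /ɯ/ is [−round]. The remaining /u/ satisfy [+high], [+round], [+back].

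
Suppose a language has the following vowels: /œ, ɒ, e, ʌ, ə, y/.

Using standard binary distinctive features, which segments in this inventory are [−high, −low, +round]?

First, the [−high] segments are /œ, ɒ, e, ʌ, ə/.
Then [−low] gives /œ, e, ʌ, ə/.
Among these, [+round] leaves /œ/.

œ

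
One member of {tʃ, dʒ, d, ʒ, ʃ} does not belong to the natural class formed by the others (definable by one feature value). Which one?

[anterior] (equivalently [strident], [distributed]) groups all but one: /tʃ, ʒ, ʃ, dʒ/ share [−anterior] while /d/ (voiced alveolar stop) alone is [+anterior]. Removing any other segment would not leave a single-feature class that excludes it.

d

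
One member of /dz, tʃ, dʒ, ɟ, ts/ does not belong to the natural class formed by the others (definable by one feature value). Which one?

ɟ

[delayed release] (equivalently [strident], [dorsal]) groups all but one: /tʃ, dʒ, ts, dz/ share [+delayed release] while /ɟ/ (voiced palatal stop) alone is [−delayed release]. Removing any other segment would not leave a single-feature class that excludes it.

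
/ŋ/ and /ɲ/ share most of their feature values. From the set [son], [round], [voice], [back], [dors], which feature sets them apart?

[back]

/ŋ/ (velar nasal) and /ɲ/ (palatal nasal) agree on [+sonorant], [−round], [+voice], [+dorsal]. They differ on [back] (/ŋ/ [+], /ɲ/ [−]).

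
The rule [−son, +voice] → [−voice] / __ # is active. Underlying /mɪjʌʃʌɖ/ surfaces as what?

[mɪjʌʃʌʈ]

The only segment in the rule's environment that also matches [−son, +voice] is /ɖ/. Applying [−voice] turns the voiced retroflex stop into /ʈ/ (voiceless retroflex stop), giving [mɪjʌʃʌʈ].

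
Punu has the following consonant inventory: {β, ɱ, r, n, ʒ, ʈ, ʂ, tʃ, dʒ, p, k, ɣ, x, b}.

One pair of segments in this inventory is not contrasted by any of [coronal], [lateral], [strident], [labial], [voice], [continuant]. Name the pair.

b, ɱ

/b/ (voiced bilabial stop) and /ɱ/ (labiodental nasal) are both [−coronal], [−lateral], [−strident], [+labial], [+voice], [−continuant], so none of the listed features separates them. (They do differ in [sonorant] and [nasal], which are not among the given features.) Every other pair in the inventory differs on at least one listed feature.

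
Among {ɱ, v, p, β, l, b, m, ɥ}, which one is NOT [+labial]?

Every segment except /l/ is [+labial]. /l/ (alveolar lateral approximant) is [-labial], so it is the exception.

l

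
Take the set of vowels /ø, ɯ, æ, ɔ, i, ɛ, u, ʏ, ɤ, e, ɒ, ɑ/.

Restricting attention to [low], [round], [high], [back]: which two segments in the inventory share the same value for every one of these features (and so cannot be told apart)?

On the given features, /ɛ/ and /e/ have an identical profile: [−low], [−round], [−high], [−back]. No other two segments in the inventory coincide on all 4 features. (They do differ in [tense], which is not among the given features.)

ɛ, e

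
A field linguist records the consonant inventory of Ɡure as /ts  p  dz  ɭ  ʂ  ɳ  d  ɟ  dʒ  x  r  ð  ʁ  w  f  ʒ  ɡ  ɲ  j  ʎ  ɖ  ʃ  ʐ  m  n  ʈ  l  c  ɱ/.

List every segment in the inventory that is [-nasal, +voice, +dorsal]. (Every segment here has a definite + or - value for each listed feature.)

ɟ, ʁ, w, ɡ, j, ʎ

Eliminate segments failing any feature: /ts, p, ʂ, x, f, ʃ, ʈ, c/ are [-voice]; /dz, ɭ, d, dʒ, r, ð, ʒ, ɖ, ʐ, l/ are [-dorsal]; /ɳ, ɲ, m, n, ɱ/ are [+nasal]. The remaining /ɟ, ʁ, w, ɡ, j, ʎ/ satisfy [-nasal], [+voice], [+dorsal].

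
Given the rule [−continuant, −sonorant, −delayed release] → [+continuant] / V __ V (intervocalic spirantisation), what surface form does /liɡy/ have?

[liɣy]

/ɡ/ satisfies [−continuant, −sonorant, −delayed release] and sits in V __ V. The [+continuant] counterpart of the voiced velar stop is /ɣ/. Other segments in /liɡy/ either fail the structural description or are not in the environment, so the surface form is [liɣy].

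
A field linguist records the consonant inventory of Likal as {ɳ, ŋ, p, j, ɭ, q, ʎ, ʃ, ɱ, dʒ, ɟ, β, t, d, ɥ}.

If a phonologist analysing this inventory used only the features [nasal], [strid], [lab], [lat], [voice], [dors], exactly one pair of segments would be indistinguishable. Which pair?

Both /ɟ/ and /j/ are [−nasal], [−strident], [−labial], [−lateral], [+voice], [+dorsal]. Since the list omits [sonorant] and [continuant] — which do distinguish the voiced palatal stop from the palatal glide — this pair collapses; all other pairs remain distinct.

ɟ, j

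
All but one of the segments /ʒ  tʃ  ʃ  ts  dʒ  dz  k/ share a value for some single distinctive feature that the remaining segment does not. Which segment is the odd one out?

The remaining segments after removing /k/ share [+strident]; /k/ (voiceless velar stop) is [−strident]. For every other candidate removal, the leftover set fails to share any single feature value that the removed segment lacks.

k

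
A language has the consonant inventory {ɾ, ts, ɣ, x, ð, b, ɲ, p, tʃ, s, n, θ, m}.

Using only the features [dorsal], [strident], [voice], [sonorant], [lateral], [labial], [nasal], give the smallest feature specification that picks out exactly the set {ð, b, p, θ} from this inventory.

/ð, b, p, θ/ are all [−sonorant], [−strident], [−dorsal], and no other segment in the inventory matches all three values. Dropping any one of them over-generates: [−strident, −dorsal] alone would also admit /ɾ, n, m/; [−sonorant, −dorsal] alone would also admit /ts, tʃ, s/; [−sonorant, −strident] alone would also admit /ɣ, x/. No other combination of two listed features picks out exactly this set either, so fewer than three features will not do.

[−sonorant, −strident, −dorsal]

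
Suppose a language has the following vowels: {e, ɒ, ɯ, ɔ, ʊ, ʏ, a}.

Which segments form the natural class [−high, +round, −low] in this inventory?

Among the inventory, the [−high] segments are /e, ɒ, ɔ, a/.
Of those, [+round] gives /ɒ, ɔ/.
Among these, [−low] leaves /ɔ/.

ɔ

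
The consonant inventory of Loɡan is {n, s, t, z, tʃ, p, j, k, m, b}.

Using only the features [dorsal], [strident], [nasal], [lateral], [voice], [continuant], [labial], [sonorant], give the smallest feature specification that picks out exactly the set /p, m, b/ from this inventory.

Every target segment is [+labial] and no other inventory member is, so one feature is enough.

[+labial]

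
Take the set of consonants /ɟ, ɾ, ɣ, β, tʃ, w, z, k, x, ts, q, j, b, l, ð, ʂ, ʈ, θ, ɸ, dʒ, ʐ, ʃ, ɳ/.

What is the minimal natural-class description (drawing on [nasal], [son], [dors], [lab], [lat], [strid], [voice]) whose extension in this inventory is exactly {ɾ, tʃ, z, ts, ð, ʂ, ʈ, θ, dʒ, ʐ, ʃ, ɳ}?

[−lat, −lab, −dors]

The class [−lateral], [−labial], [−dorsal] has exactly /ɾ, tʃ, z, ts, ð, ʂ, ʈ, θ, dʒ, ʐ, ʃ, ɳ/ as its extension in this inventory. No smaller conjunction from the listed features achieves this: [−labial, −dorsal] alone would also admit /l/; [−lateral, −dorsal] alone would also admit /β, b, ɸ/; [−lateral, −labial] alone would also admit /ɟ, ɣ, k, x, …/; and checking the remaining two-feature bundles turns up none with this extension.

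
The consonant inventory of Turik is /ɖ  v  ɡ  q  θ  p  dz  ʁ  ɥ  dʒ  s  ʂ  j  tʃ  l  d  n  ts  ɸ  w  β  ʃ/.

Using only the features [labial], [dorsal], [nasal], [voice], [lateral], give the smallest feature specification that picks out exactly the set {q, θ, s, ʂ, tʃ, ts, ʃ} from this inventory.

[−voice, −labial]

The class [−voice], [−labial] has exactly /q, θ, s, ʂ, tʃ, ts, ʃ/ as its extension in this inventory. No smaller conjunction from the listed features achieves this: [−labial] alone would also admit /ɖ, ɡ, dz, ʁ, …/; [−voice] alone would also admit /p, ɸ/; and checking the remaining single features turns up none with this extension.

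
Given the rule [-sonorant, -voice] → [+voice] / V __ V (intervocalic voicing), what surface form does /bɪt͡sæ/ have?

[bɪd͡zæ]

The only segment in the rule's environment that also matches [-sonorant, -voice] is /t͡s/. Applying [+voice] turns the voiceless alveolar affricate into /d͡z/ (voiced alveolar affricate), giving [bɪd͡zæ].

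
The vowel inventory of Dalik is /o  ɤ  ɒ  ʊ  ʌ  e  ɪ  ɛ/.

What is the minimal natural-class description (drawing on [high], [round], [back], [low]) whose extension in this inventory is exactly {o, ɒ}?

Every target segment is [-high], [+round]; each remaining inventory member fails at least one of these. Each conjunct is needed — [+round] alone would also admit /ʊ/; [-high] alone would also admit /ɤ, ʌ, e, ɛ/ — and no other single listed feature has exactly this extension, so two is the minimum.

[-high, +round]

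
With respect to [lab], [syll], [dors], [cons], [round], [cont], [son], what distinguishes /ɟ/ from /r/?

/ɟ/ (voiced palatal stop) and /r/ (alveolar trill) agree on [−labial], [−syllabic], [+consonantal], [−round]. They differ on [sonorant] (/ɟ/ [−], /r/ [+]), [continuant] (/ɟ/ [−], /r/ [+]), [dorsal] (/ɟ/ [+], /r/ [−]).

[sonorant], [continuant], [dorsal]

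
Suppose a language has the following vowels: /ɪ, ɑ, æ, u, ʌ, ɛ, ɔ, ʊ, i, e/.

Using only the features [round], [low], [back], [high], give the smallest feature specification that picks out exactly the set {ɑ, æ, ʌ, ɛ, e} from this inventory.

Every target segment is [-high], [-round]; each remaining inventory member fails at least one of these. Each conjunct is needed — [-round] alone would also admit /ɪ, i/; [-high] alone would also admit /ɔ/ — and no other single listed feature has exactly this extension, so two is the minimum.

[-high, -round]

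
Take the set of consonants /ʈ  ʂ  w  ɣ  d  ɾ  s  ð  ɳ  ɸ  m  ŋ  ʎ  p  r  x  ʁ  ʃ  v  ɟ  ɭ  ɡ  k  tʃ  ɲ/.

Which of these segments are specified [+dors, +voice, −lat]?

Checking each segment against [+dorsal], [+voice], [−lateral]: /w/ (labial-velar glide), /ɣ/ (voiced velar fricative), /ŋ/ (velar nasal), /ʁ/ (voiced uvular fricative), /ɟ/ (voiced palatal stop), /ɡ/ (voiced velar stop), among others, satisfy every feature; every other segment in the inventory fails at least one.

w, ɣ, ŋ, ʁ, ɟ, ɡ, ɲ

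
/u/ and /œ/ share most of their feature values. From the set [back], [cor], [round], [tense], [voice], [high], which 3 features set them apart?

[high], [back], [tense]

/u/ is the high back rounded tense vowel and /œ/ is the mid front rounded lax vowel. Both are [−coronal], [+round], [+voice]. /u/ is [+high] while /œ/ is [−high]; /u/ is [+back] while /œ/ is [−back]; /u/ is [+tense] while /œ/ is [−tense], so the distinguishing features are [high], [back], [tense].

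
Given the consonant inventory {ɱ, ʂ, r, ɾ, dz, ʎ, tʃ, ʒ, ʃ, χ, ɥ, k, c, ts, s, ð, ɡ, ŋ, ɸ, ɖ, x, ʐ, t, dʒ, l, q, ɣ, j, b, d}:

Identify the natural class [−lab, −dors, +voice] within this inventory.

r, ɾ, dz, ʒ, ð, ɖ, ʐ, dʒ, l, d

Checking each segment against [−labial], [−dorsal], [+voice]: /r/ (alveolar trill), /ɾ/ (alveolar tap), /dz/ (voiced alveolar affricate), /ʒ/ (voiced postalveolar fricative), /ð/ (voiced dental fricative), /ɖ/ (voiced retroflex stop), among others, satisfy every feature; every other segment in the inventory fails at least one.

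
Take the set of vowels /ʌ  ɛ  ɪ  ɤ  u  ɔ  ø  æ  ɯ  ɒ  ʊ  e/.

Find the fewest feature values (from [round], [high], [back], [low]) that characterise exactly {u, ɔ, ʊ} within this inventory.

[-low, +back, +round]

Every target segment is [-low], [+back], [+round]; each remaining inventory member fails at least one of these. Each conjunct is needed — [+back, +round] alone would also admit /ɒ/; [-low, +round] alone would also admit /ø/; [-low, +back] alone would also admit /ʌ, ɤ, ɯ/ — and no other combination of two listed features has exactly this extension, so three is the minimum.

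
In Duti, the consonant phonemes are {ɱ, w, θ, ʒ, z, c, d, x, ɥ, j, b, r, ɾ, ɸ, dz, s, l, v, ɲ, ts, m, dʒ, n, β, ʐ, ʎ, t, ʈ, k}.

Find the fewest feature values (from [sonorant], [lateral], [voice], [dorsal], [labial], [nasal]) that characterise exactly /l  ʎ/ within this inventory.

[+lateral]

The target set is precisely the extension of [+lateral] in this inventory.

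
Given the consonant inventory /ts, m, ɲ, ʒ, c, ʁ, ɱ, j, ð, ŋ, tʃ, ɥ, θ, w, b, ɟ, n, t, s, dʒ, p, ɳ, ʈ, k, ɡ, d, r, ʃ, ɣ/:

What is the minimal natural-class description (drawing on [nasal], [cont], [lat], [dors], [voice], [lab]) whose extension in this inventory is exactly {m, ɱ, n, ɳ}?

[+nasal, −dors]

Every target segment is [+nasal], [−dorsal]; each remaining inventory member fails at least one of these. Each conjunct is needed — [−dorsal] alone would also admit /ts, ʒ, ð, tʃ, …/; [+nasal] alone would also admit /ɲ, ŋ/ — and no other single listed feature has exactly this extension, so two is the minimum.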